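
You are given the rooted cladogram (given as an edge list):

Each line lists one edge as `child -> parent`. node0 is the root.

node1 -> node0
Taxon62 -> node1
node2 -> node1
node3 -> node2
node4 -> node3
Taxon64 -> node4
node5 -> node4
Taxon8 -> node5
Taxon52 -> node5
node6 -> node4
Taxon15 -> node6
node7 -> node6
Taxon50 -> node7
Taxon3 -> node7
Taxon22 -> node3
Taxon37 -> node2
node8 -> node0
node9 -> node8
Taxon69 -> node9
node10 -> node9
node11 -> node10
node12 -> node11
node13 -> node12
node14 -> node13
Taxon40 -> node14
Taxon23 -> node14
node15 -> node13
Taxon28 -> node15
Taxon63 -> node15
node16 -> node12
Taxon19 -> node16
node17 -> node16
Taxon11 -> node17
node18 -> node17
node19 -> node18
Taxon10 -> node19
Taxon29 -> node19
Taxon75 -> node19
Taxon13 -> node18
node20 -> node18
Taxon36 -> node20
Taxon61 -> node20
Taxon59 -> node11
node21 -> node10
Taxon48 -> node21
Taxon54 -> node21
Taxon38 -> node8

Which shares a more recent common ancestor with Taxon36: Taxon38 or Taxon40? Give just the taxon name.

The MRCA of Taxon36 and Taxon40 subtends (((Taxon40,Taxon23),(Taxon28,Taxon63)),(Taxon19,(Taxon11,((Taxon10,Taxon29,Taxon75),Taxon13,(Taxon36,Taxon61))))) (12 taxa).
The MRCA of Taxon36 and Taxon38 subtends ((Taxon69,(((((Taxon40,Taxon23),(Taxon28,Taxon63)),(Taxon19,(Taxon11,((Taxon10,Taxon29,Taxon75),Taxon13,(Taxon36,Taxon61))))),Taxon59),(Taxon48,Taxon54))),Taxon38) (17 taxa).
The first is nested inside the second, so Taxon36 shares a more recent common ancestor with Taxon40.

Taxon40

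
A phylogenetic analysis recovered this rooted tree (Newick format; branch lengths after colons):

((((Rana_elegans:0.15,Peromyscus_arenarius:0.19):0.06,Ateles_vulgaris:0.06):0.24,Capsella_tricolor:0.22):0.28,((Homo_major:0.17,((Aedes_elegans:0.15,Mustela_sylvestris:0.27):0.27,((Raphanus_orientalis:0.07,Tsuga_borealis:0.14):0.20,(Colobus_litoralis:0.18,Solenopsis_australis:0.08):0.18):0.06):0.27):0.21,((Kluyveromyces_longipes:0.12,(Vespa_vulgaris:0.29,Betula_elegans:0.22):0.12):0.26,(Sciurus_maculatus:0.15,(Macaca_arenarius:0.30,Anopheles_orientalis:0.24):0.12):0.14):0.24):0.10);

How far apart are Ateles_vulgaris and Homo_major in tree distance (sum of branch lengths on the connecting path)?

1.06

The path runs Ateles_vulgaris → … → MRCA → … → Homo_major; the MRCA is the root of the tree.
Branch lengths along that path: 0.06 + 0.24 + 0.28 + 0.10 + 0.21 + 0.17 = 1.06.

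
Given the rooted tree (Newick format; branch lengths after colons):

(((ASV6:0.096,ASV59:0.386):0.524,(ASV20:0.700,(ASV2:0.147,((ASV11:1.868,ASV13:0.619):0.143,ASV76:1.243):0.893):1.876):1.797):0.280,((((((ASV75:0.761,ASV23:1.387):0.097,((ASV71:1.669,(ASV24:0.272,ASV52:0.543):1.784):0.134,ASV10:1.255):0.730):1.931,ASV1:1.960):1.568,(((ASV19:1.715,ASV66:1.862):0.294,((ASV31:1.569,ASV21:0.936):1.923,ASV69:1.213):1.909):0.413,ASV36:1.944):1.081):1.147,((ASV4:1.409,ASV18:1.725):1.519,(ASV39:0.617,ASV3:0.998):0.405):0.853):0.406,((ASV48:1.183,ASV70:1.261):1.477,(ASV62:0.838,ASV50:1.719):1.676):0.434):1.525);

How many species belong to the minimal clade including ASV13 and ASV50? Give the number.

The MRCA of ASV13 and ASV50 is the root, so the clade is the entire tree.
That clade contains 28 terminal taxa: ASV1, ASV10, ASV11, ASV13, ASV18, ASV19, ASV2, ASV20, ASV21, ASV23, ASV24, ASV3, ASV31, ASV36, ASV39, ASV4, ASV48, ASV50, ASV52, ASV59, ASV6, ASV62, ASV66, ASV69, ASV70, ASV71, ASV75, ASV76.

28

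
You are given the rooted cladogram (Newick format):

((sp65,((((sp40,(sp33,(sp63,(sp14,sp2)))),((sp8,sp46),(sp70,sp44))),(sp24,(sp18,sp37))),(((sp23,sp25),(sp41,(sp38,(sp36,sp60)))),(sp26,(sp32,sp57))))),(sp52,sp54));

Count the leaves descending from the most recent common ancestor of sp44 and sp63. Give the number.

The MRCA of sp44 and sp63 is the node subtending ((sp40,(sp33,(sp63,(sp14,sp2)))),((sp8,sp46),(sp70,sp44))).
That clade contains 9 terminal taxa: sp14, sp2, sp33, sp40, sp44, sp46, sp63, sp70, sp8.

9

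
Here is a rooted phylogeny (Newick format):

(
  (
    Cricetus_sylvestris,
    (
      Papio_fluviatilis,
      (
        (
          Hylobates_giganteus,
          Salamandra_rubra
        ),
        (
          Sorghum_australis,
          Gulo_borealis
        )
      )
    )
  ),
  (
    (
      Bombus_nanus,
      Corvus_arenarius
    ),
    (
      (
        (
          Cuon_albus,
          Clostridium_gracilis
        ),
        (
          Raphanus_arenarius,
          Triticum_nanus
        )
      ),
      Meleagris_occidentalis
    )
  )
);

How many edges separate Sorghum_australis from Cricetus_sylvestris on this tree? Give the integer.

5

The MRCA of Sorghum_australis and Cricetus_sylvestris is the node subtending (Cricetus_sylvestris,(Papio_fluviatilis,((Hylobates_giganteus,Salamandra_rubra),(Sorghum_australis,Gulo_borealis)))).
From Sorghum_australis up to that node: 4 branches. From Cricetus_sylvestris up to the same node: 1 branch. Total: 4 + 1 = 5.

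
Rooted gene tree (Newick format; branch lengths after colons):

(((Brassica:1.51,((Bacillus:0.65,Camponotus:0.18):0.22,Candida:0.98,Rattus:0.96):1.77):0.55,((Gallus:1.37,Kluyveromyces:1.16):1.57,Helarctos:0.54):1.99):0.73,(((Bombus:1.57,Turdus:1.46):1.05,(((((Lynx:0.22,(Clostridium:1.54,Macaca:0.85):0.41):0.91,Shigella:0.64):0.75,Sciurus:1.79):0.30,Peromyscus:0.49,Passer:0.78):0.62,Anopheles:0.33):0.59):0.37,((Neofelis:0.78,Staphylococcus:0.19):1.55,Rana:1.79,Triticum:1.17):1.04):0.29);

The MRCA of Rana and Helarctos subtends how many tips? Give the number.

22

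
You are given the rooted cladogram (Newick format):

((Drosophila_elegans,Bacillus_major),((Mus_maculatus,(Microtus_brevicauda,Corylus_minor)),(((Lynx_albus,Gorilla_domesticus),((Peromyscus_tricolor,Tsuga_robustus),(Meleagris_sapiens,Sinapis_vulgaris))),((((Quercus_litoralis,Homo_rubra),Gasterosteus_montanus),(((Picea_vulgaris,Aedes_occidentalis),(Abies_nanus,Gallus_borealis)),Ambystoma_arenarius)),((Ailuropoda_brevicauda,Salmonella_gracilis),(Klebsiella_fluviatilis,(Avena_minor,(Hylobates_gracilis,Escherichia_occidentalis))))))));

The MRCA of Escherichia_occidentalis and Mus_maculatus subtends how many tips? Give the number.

23

The MRCA of Escherichia_occidentalis and Mus_maculatus is the node subtending ((Mus_maculatus,(Microtus_brevicauda,Corylus_minor)),(((Lynx_albus,Gorilla_domesticus),((Peromyscus_tricolor,Tsuga_robustus),(Meleagris_sapiens,Sinapis_vulgaris))),((((Quercus_litoralis,Homo_rubra),Gasterosteus_montanus),(((Picea_vulgaris,Aedes_occidentalis),(Abies_nanus,Gallus_borealis)),Ambystoma_arenarius)),((Ailuropoda_brevicauda,Salmonella_gracilis),(Klebsiella_fluviatilis,(Avena_minor,(Hylobates_gracilis,Escherichia_occidentalis))))))).
That clade contains 23 terminal taxa: Abies_nanus, Aedes_occidentalis, Ailuropoda_brevicauda, Ambystoma_arenarius, Avena_minor, Corylus_minor, Escherichia_occidentalis, Gallus_borealis, Gasterosteus_montanus, Gorilla_domesticus, Homo_rubra, Hylobates_gracilis, Klebsiella_fluviatilis, Lynx_albus, Meleagris_sapiens, Microtus_brevicauda, Mus_maculatus, Peromyscus_tricolor, Picea_vulgaris, Quercus_litoralis, Salmonella_gracilis, Sinapis_vulgaris, Tsuga_robustus.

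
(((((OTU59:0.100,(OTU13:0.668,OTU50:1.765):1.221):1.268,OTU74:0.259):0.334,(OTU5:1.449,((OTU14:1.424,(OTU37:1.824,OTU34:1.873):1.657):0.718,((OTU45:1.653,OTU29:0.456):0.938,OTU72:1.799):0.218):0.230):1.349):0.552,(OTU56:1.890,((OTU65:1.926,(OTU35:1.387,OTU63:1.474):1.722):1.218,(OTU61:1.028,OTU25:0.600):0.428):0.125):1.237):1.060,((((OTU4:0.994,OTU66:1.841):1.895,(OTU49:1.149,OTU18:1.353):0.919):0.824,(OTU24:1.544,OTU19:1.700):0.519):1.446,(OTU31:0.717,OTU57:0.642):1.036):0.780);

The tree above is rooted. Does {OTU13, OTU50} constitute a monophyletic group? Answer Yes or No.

Yes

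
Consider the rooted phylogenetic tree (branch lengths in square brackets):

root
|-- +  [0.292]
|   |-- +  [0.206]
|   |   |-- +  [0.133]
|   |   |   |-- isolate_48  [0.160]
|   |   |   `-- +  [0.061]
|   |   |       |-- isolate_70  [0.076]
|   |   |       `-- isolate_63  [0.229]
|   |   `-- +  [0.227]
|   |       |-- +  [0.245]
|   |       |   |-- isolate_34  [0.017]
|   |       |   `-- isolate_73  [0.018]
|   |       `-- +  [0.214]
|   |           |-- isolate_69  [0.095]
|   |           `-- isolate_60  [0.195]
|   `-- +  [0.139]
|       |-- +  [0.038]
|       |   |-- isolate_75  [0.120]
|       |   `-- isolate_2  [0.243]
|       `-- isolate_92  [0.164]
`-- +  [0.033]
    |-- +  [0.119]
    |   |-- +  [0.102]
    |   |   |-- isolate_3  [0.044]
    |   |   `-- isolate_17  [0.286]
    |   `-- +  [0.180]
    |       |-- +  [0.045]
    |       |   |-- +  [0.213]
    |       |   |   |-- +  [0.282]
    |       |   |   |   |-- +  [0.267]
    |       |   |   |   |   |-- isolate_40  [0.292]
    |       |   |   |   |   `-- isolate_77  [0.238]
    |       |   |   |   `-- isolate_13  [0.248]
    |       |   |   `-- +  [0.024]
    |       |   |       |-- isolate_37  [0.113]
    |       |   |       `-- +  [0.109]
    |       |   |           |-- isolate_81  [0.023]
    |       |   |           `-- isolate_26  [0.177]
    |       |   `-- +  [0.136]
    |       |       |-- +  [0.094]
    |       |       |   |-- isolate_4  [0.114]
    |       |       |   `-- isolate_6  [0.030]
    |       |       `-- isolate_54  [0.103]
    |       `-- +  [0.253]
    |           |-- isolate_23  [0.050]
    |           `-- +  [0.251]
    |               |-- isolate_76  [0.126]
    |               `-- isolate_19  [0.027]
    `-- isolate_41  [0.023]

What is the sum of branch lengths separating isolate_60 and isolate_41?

The path runs isolate_60 → … → MRCA → … → isolate_41; the MRCA is the root of the tree.
Branch lengths along that path: 0.195 + 0.214 + 0.227 + 0.206 + 0.292 + 0.033 + 0.023 = 1.190.

1.190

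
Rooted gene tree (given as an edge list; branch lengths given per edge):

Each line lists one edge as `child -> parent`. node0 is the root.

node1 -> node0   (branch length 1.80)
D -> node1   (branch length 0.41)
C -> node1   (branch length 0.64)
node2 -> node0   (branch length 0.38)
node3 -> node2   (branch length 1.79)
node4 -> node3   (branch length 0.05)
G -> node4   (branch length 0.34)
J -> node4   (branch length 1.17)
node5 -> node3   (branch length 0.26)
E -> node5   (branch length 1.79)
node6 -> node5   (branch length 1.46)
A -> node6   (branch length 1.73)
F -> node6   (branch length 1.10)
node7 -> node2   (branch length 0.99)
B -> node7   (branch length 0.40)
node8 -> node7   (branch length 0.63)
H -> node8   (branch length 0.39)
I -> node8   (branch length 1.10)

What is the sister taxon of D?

C

D attaches to the tree at the node subtending (D,C).
The other lineage descending from that same node — the sister group — is the single tip C.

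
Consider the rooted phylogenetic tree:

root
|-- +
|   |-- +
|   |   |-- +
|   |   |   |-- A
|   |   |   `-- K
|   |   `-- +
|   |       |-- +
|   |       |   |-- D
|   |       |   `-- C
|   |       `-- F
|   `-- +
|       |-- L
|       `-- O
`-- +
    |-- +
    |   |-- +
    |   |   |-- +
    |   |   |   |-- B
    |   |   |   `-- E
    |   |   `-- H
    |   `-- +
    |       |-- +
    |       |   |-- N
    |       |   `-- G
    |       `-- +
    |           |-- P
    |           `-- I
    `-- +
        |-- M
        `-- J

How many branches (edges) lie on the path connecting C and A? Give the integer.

The MRCA of C and A is the node subtending ((A,K),((D,C),F)).
From C up to that node: 3 branches. From A up to the same node: 2 branches. Total: 3 + 2 = 5.

5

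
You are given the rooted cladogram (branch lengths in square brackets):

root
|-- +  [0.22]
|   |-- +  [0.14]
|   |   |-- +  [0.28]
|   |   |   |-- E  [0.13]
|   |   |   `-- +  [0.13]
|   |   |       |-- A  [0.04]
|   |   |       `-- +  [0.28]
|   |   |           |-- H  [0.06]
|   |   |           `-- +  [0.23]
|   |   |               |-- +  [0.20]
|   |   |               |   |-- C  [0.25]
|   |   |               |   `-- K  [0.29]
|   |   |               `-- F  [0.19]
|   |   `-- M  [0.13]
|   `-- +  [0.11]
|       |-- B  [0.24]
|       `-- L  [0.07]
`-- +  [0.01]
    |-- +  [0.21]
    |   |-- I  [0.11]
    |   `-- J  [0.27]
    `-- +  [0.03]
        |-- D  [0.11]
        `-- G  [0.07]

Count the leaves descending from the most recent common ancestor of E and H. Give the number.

The MRCA of E and H is the node subtending (E,(A,(H,((C,K),F)))).
That clade contains 6 terminal taxa: A, C, E, F, H, K.

6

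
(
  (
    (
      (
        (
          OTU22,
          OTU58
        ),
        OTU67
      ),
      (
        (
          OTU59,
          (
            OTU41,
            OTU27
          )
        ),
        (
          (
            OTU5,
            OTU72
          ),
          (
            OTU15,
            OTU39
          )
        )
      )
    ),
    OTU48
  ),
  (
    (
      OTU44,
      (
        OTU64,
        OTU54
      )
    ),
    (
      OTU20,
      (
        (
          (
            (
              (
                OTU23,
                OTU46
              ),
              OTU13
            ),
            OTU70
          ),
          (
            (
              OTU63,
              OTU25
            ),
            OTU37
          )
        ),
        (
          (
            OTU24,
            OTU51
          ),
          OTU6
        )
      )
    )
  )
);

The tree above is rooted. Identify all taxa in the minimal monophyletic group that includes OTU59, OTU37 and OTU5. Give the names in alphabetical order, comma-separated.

OTU13, OTU15, OTU20, OTU22, OTU23, OTU24, OTU25, OTU27, OTU37, OTU39, OTU41, OTU44, OTU46, OTU48, OTU5, OTU51, OTU54, OTU58, OTU59, OTU6, OTU63, OTU64, OTU67, OTU70, OTU72

Tracing OTU59: it sits inside (OTU59,(OTU41,OTU27)).
Tracing OTU37: it sits inside ((OTU63,OTU25),OTU37).
Tracing OTU5: it sits inside (OTU5,OTU72).
The smallest clade enclosing all 3 is the whole tree (their MRCA is the root), so the answer is all 25 tips in alphabetical order.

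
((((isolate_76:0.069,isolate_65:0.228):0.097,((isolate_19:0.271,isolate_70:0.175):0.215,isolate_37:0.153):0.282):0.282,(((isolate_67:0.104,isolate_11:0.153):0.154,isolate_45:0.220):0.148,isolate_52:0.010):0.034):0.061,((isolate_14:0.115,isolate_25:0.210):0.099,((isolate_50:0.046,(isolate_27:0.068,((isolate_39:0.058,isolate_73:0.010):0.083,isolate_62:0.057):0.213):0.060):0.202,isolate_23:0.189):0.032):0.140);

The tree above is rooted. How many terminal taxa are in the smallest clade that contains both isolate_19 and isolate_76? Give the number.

The MRCA of isolate_19 and isolate_76 is the node subtending ((isolate_76,isolate_65),((isolate_19,isolate_70),isolate_37)).
That clade contains 5 terminal taxa: isolate_19, isolate_37, isolate_65, isolate_70, isolate_76.

5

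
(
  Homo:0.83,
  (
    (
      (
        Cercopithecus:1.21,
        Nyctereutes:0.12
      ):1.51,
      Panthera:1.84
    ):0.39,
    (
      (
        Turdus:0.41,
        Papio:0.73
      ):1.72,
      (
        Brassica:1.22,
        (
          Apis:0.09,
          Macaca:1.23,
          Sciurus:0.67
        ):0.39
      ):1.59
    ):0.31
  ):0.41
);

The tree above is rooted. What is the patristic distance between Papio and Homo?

4.00

The path runs Papio → … → MRCA → … → Homo; the MRCA is the root of the tree.
Branch lengths along that path: 0.73 + 1.72 + 0.31 + 0.41 + 0.83 = 4.00.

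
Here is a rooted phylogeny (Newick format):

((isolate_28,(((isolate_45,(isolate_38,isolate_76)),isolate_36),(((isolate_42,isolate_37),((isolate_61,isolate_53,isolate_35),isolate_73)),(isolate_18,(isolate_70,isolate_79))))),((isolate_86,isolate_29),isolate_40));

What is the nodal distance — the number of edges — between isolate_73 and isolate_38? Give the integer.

The MRCA of isolate_73 and isolate_38 is the node subtending (((isolate_45,(isolate_38,isolate_76)),isolate_36),(((isolate_42,isolate_37),((isolate_61,isolate_53,isolate_35),isolate_73)),(isolate_18,(isolate_70,isolate_79)))).
From isolate_73 up to that node: 4 branches. From isolate_38 up to the same node: 4 branches. Total: 4 + 4 = 8.

8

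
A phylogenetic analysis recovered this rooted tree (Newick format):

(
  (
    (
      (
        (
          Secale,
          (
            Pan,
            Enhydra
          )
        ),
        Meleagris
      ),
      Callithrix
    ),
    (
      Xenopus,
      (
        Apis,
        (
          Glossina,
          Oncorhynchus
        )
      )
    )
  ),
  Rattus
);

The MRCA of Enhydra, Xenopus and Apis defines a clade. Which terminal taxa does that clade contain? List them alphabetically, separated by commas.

Tracing Enhydra: it sits inside (Pan,Enhydra).
Tracing Xenopus: it sits inside (Xenopus,(Apis,(Glossina,Oncorhynchus))).
Tracing Apis: it sits inside (Apis,(Glossina,Oncorhynchus)).
The smallest clade enclosing all 3 is ((((Secale,(Pan,Enhydra)),Meleagris),Callithrix),(Xenopus,(Apis,(Glossina,Oncorhynchus)))); the answer is its 9 terminal taxa in alphabetical order.

Apis, Callithrix, Enhydra, Glossina, Meleagris, Oncorhynchus, Pan, Secale, Xenopus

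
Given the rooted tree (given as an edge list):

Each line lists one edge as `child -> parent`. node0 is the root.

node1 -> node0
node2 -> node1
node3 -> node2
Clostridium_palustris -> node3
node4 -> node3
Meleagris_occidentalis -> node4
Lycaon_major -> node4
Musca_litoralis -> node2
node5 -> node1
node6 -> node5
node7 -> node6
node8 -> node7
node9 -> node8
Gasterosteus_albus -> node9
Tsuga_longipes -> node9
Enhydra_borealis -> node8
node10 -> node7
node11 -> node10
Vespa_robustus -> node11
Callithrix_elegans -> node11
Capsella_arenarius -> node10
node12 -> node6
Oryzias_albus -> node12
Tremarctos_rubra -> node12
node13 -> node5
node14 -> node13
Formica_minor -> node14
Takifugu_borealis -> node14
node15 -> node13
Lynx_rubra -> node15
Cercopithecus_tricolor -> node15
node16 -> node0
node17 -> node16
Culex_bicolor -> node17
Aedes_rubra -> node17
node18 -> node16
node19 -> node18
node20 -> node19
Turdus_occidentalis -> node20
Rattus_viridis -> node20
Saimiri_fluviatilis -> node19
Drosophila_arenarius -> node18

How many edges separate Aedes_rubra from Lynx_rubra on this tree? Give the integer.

The MRCA of Aedes_rubra and Lynx_rubra is the root of the tree.
From Aedes_rubra up to that node: 3 branches. From Lynx_rubra up to the same node: 5 branches. Total: 3 + 5 = 8.

8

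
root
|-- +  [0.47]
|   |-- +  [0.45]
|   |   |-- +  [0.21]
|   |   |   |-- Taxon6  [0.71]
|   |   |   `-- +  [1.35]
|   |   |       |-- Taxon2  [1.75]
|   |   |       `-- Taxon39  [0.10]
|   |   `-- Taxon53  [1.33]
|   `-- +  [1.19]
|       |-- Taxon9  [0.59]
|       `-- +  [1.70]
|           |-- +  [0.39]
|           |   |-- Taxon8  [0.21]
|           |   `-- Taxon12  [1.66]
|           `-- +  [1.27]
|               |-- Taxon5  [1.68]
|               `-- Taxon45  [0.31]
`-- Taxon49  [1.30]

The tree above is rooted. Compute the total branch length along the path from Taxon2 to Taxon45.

The path runs Taxon2 → … → MRCA → … → Taxon45; the MRCA is the node subtending (((Taxon6,(Taxon2,Taxon39)),Taxon53),(Taxon9,((Taxon8,Taxon12),(Taxon5,Taxon45)))).
Branch lengths along that path: 1.75 + 1.35 + 0.21 + 0.45 + 1.19 + 1.70 + 1.27 + 0.31 = 8.23.

8.23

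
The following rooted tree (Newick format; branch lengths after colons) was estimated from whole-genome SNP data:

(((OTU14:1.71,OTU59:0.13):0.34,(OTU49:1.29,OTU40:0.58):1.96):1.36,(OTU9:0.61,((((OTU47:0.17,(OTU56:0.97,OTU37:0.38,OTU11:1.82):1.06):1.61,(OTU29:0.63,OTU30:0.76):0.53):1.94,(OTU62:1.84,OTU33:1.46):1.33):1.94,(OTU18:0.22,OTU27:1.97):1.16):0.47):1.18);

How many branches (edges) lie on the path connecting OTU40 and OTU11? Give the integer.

The MRCA of OTU40 and OTU11 is the root of the tree.
From OTU40 up to that node: 3 branches. From OTU11 up to the same node: 7 branches. Total: 3 + 7 = 10.

10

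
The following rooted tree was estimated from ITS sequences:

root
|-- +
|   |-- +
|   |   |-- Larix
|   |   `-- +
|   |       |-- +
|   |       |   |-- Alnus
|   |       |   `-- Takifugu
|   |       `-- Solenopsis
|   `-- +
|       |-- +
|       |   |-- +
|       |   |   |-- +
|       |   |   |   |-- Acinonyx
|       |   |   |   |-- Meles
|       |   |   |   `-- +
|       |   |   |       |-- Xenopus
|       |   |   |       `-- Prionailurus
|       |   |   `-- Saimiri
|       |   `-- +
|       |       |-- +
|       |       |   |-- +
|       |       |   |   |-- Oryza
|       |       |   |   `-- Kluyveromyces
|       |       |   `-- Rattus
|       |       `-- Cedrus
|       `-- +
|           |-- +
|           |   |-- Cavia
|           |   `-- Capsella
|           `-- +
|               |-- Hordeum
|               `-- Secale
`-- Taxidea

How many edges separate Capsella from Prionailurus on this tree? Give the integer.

The MRCA of Capsella and Prionailurus is the node subtending ((((Acinonyx,Meles,(Xenopus,Prionailurus)),Saimiri),(((Oryza,Kluyveromyces),Rattus),Cedrus)),((Cavia,Capsella),(Hordeum,Secale))).
From Capsella up to that node: 3 branches. From Prionailurus up to the same node: 5 branches. Total: 3 + 5 = 8.

8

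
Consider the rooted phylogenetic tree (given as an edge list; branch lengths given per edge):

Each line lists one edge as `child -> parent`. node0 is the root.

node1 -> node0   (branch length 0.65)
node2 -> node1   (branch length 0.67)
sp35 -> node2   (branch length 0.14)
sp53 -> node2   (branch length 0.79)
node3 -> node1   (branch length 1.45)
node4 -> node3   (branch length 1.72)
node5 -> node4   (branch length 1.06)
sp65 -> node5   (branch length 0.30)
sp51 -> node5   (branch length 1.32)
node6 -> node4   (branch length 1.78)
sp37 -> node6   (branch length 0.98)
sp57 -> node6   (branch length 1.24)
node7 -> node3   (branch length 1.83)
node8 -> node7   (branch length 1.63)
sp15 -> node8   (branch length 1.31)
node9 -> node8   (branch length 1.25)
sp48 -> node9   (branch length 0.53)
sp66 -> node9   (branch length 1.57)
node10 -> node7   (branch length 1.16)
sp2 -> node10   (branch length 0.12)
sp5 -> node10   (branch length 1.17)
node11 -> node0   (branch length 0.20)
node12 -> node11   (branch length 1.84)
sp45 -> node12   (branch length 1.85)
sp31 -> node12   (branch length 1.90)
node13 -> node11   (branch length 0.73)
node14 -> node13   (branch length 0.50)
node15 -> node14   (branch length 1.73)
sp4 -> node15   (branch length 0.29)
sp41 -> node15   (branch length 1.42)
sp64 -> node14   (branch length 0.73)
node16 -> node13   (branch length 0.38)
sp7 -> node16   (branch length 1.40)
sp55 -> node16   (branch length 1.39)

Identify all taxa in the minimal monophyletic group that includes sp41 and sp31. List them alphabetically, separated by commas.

sp31, sp4, sp41, sp45, sp55, sp64, sp7

Tracing sp41: it sits inside (sp4,sp41).
Tracing sp31: it sits inside (sp45,sp31).
The smallest clade enclosing both is ((sp45,sp31),(((sp4,sp41),sp64),(sp7,sp55))); the answer is its 7 terminal taxa in alphabetical order.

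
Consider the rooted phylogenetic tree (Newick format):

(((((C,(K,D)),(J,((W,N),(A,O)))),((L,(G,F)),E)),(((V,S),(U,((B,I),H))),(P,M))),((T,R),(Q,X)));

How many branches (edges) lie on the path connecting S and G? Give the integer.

The MRCA of S and G is the node subtending ((((C,(K,D)),(J,((W,N),(A,O)))),((L,(G,F)),E)),(((V,S),(U,((B,I),H))),(P,M))).
From S up to that node: 4 branches. From G up to the same node: 5 branches. Total: 4 + 5 = 9.

9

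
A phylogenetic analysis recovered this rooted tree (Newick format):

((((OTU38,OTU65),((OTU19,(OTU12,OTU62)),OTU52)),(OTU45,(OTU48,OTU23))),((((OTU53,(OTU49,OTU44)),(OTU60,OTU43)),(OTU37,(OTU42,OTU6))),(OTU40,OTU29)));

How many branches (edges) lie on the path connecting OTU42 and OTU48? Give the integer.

The MRCA of OTU42 and OTU48 is the root of the tree.
From OTU42 up to that node: 5 branches. From OTU48 up to the same node: 4 branches. Total: 5 + 4 = 9.

9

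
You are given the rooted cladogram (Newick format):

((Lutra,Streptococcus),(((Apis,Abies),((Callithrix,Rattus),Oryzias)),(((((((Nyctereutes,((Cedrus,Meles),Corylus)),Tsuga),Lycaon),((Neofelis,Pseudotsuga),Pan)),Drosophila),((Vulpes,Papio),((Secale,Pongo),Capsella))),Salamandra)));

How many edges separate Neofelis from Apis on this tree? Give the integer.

The MRCA of Neofelis and Apis is the node subtending (((Apis,Abies),((Callithrix,Rattus),Oryzias)),(((((((Nyctereutes,((Cedrus,Meles),Corylus)),Tsuga),Lycaon),((Neofelis,Pseudotsuga),Pan)),Drosophila),((Vulpes,Papio),((Secale,Pongo),Capsella))),Salamandra)).
From Neofelis up to that node: 7 branches. From Apis up to the same node: 3 branches. Total: 7 + 3 = 10.

10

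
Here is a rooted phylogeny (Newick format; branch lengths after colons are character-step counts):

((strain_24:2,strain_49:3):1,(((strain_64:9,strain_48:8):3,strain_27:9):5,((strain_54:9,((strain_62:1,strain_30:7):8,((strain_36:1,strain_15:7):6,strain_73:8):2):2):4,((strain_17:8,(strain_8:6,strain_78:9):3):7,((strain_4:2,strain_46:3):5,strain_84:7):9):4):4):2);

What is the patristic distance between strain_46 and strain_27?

39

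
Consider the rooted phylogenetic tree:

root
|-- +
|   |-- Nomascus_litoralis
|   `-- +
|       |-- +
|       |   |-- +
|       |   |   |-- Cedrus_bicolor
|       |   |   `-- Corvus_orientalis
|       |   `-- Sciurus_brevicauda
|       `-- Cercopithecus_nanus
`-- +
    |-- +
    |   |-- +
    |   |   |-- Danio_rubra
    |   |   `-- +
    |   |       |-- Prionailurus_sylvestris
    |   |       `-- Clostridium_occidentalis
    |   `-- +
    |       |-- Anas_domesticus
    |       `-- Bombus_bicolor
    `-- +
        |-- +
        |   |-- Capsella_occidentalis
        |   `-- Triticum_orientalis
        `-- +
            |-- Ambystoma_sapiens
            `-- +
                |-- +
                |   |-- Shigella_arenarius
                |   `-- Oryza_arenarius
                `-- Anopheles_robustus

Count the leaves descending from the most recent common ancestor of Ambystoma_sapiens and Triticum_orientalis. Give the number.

6

The MRCA of Ambystoma_sapiens and Triticum_orientalis is the node subtending ((Capsella_occidentalis,Triticum_orientalis),(Ambystoma_sapiens,((Shigella_arenarius,Oryza_arenarius),Anopheles_robustus))).
That clade contains 6 terminal taxa: Ambystoma_sapiens, Anopheles_robustus, Capsella_occidentalis, Oryza_arenarius, Shigella_arenarius, Triticum_orientalis.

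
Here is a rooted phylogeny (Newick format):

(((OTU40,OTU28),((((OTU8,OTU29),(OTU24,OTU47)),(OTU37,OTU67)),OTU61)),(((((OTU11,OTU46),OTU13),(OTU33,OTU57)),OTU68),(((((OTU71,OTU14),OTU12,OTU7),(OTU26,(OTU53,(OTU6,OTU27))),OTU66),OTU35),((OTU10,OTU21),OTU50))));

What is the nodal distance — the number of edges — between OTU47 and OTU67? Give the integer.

5

The MRCA of OTU47 and OTU67 is the node subtending (((OTU8,OTU29),(OTU24,OTU47)),(OTU37,OTU67)).
From OTU47 up to that node: 3 branches. From OTU67 up to the same node: 2 branches. Total: 3 + 2 = 5.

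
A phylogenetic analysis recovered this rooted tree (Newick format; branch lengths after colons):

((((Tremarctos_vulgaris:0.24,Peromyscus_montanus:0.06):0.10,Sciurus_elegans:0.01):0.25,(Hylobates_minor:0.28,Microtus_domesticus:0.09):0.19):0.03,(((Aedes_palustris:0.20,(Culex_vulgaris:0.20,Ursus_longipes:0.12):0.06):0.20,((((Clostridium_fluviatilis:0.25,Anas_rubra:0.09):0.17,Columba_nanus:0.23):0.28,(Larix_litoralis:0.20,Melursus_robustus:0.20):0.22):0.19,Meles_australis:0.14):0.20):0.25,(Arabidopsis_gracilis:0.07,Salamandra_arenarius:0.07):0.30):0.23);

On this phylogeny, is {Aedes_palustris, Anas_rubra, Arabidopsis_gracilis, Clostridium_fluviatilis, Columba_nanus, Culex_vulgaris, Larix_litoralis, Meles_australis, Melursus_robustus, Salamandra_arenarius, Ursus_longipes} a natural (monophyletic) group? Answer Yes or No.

Yes

The most recent common ancestor of these taxa subtends (((Aedes_palustris,(Culex_vulgaris,Ursus_longipes)),((((Clostridium_fluviatilis,Anas_rubra),Columba_nanus),(Larix_litoralis,Melursus_robustus)),Meles_australis)),(Arabidopsis_gracilis,Salamandra_arenarius)).
That clade has exactly 11 tips — every listed taxon and nothing else — so the group is monophyletic.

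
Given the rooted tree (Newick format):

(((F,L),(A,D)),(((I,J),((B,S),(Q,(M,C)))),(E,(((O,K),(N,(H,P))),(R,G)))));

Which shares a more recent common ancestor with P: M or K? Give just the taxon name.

K

The MRCA of P and K subtends ((O,K),(N,(H,P))) (5 taxa).
The MRCA of P and M subtends (((I,J),((B,S),(Q,(M,C)))),(E,(((O,K),(N,(H,P))),(R,G)))) (15 taxa).
The first is nested inside the second, so P shares a more recent common ancestor with K.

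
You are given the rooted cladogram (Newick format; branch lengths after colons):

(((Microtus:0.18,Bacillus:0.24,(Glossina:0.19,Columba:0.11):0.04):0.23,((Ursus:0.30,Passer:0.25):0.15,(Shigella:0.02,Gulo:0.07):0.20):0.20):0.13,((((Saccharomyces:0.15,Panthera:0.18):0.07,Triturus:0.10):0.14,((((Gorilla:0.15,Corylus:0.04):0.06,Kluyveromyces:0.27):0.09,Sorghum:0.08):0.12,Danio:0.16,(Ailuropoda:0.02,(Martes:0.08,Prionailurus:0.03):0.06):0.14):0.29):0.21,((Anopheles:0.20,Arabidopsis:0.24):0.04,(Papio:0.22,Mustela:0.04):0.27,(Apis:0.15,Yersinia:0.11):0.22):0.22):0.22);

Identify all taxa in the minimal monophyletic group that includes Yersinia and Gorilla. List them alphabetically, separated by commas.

Ailuropoda, Anopheles, Apis, Arabidopsis, Corylus, Danio, Gorilla, Kluyveromyces, Martes, Mustela, Panthera, Papio, Prionailurus, Saccharomyces, Sorghum, Triturus, Yersinia

Tracing Yersinia: it sits inside (Apis,Yersinia).
Tracing Gorilla: it sits inside (Gorilla,Corylus).
The smallest clade enclosing both is ((((Saccharomyces,Panthera),Triturus),((((Gorilla,Corylus),Kluyveromyces),Sorghum),Danio,(Ailuropoda,(Martes,Prionailurus)))),((Anopheles,Arabidopsis),(Papio,Mustela),(Apis,Yersinia))); the answer is its 17 terminal taxa in alphabetical order.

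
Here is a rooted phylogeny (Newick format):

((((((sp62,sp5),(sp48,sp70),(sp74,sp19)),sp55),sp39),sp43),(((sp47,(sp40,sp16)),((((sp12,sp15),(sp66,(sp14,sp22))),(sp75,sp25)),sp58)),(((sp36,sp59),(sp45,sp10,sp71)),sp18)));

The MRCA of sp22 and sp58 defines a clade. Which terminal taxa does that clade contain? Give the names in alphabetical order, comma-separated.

sp12, sp14, sp15, sp22, sp25, sp58, sp66, sp75

Tracing sp22: it sits inside (sp14,sp22).
Tracing sp58: it sits inside ((((sp12,sp15),(sp66,(sp14,sp22))),(sp75,sp25)),sp58).
The smallest clade enclosing both is ((((sp12,sp15),(sp66,(sp14,sp22))),(sp75,sp25)),sp58); the answer is its 8 terminal taxa in alphabetical order.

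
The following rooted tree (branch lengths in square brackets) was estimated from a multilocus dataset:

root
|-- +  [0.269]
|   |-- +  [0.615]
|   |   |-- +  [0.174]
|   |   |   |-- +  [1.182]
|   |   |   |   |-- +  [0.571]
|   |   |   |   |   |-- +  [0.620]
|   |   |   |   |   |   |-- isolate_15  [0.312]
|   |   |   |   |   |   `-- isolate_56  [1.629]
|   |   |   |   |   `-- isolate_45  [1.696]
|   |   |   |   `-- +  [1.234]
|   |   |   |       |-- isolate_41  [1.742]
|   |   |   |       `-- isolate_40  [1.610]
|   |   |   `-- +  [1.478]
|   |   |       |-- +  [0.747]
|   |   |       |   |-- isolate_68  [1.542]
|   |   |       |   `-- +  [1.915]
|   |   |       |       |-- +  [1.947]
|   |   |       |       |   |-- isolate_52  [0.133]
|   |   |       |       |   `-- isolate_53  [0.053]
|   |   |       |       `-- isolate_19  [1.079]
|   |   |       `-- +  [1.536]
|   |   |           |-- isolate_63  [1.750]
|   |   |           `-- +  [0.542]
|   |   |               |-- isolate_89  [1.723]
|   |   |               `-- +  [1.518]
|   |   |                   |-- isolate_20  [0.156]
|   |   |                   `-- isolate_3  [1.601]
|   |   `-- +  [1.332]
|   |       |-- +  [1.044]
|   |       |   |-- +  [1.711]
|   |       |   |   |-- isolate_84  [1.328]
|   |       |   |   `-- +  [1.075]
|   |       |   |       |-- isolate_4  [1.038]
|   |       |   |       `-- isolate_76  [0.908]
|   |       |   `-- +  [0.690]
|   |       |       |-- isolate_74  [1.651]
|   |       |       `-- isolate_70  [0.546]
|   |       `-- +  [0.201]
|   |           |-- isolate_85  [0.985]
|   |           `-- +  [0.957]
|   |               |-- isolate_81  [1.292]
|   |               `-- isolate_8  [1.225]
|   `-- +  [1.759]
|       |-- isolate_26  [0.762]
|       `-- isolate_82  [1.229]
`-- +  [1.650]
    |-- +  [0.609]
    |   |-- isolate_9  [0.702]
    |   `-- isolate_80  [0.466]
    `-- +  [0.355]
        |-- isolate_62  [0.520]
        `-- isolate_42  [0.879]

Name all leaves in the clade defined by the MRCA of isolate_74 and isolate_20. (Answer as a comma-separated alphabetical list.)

isolate_15, isolate_19, isolate_20, isolate_3, isolate_4, isolate_40, isolate_41, isolate_45, isolate_52, isolate_53, isolate_56, isolate_63, isolate_68, isolate_70, isolate_74, isolate_76, isolate_8, isolate_81, isolate_84, isolate_85, isolate_89

Tracing isolate_74: it sits inside (isolate_74,isolate_70).
Tracing isolate_20: it sits inside (isolate_20,isolate_3).
The smallest clade enclosing both is (((((isolate_15,isolate_56),isolate_45),(isolate_41,isolate_40)),((isolate_68,((isolate_52,isolate_53),isolate_19)),(isolate_63,(isolate_89,(isolate_20,isolate_3))))),(((isolate_84,(isolate_4,isolate_76)),(isolate_74,isolate_70)),(isolate_85,(isolate_81,isolate_8)))); the answer is its 21 terminal taxa in alphabetical order.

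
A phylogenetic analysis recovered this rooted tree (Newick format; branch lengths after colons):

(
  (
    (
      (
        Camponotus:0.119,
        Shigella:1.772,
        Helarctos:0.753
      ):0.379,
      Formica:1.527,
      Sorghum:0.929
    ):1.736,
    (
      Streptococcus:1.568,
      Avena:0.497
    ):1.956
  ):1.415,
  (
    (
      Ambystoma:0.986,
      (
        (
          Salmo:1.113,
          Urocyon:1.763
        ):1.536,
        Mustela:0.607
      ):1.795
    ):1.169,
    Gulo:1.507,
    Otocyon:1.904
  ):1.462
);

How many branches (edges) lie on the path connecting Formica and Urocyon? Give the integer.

The MRCA of Formica and Urocyon is the root of the tree.
From Formica up to that node: 3 branches. From Urocyon up to the same node: 5 branches. Total: 3 + 5 = 8.

8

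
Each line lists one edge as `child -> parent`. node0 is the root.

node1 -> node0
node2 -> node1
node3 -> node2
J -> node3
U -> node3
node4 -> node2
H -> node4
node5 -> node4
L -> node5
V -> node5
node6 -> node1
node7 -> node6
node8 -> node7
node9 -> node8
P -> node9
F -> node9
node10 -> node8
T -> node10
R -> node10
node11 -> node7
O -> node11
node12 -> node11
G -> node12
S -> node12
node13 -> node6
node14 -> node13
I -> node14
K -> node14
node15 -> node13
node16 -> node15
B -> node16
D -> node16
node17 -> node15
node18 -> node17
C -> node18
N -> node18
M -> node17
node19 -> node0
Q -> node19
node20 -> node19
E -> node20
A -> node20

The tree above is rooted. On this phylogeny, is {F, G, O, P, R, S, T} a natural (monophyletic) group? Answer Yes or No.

The most recent common ancestor of these taxa subtends (((P,F),(T,R)),(O,(G,S))).
That clade has exactly 7 tips — every listed taxon and nothing else — so the group is monophyletic.

Yes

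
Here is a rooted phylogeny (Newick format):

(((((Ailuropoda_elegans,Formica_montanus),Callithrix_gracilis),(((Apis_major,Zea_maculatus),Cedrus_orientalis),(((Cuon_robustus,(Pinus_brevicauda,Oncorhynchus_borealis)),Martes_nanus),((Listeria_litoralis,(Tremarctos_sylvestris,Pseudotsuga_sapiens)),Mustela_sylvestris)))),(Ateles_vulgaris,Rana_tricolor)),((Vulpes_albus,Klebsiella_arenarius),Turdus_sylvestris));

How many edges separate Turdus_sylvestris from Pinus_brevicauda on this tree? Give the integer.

10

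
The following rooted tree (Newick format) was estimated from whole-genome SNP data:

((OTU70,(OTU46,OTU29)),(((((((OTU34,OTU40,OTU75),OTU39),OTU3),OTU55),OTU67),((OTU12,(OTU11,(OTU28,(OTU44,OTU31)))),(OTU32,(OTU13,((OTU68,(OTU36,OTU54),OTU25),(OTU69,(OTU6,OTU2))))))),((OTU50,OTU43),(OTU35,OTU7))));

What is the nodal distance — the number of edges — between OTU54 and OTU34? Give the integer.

13

The MRCA of OTU54 and OTU34 is the node subtending ((((((OTU34,OTU40,OTU75),OTU39),OTU3),OTU55),OTU67),((OTU12,(OTU11,(OTU28,(OTU44,OTU31)))),(OTU32,(OTU13,((OTU68,(OTU36,OTU54),OTU25),(OTU69,(OTU6,OTU2))))))).
From OTU54 up to that node: 7 branches. From OTU34 up to the same node: 6 branches. Total: 7 + 6 = 13.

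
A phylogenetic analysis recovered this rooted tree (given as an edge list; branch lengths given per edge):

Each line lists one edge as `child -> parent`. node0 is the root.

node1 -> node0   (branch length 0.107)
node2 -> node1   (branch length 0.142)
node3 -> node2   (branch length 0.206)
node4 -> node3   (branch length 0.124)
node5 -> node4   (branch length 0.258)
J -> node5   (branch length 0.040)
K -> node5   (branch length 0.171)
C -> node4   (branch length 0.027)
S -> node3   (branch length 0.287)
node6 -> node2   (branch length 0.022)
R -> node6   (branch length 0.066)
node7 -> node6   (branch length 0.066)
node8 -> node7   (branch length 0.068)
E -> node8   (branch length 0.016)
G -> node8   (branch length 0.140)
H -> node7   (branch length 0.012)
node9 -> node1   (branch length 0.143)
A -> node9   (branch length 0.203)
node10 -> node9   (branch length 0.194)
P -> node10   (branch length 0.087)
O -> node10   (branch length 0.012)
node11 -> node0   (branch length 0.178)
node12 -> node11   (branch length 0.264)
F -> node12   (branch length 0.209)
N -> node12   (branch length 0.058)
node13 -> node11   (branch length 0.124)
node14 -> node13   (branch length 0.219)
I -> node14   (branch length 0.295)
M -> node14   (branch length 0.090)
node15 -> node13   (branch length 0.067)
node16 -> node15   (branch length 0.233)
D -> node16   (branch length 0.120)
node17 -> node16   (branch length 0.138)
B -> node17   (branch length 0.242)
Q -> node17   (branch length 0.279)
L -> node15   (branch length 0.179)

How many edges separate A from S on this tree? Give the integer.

5

The MRCA of A and S is the node subtending (((((J,K),C),S),(R,((E,G),H))),(A,(P,O))).
From A up to that node: 2 branches. From S up to the same node: 3 branches. Total: 2 + 3 = 5.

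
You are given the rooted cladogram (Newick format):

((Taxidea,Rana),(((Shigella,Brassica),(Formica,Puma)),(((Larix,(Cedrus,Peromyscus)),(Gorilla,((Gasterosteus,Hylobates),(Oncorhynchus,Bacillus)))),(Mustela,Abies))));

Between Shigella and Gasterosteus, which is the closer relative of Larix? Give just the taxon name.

Gasterosteus

The MRCA of Larix and Gasterosteus subtends ((Larix,(Cedrus,Peromyscus)),(Gorilla,((Gasterosteus,Hylobates),(Oncorhynchus,Bacillus)))) (8 taxa).
The MRCA of Larix and Shigella subtends (((Shigella,Brassica),(Formica,Puma)),(((Larix,(Cedrus,Peromyscus)),(Gorilla,((Gasterosteus,Hylobates),(Oncorhynchus,Bacillus)))),(Mustela,Abies))) (14 taxa).
The first is nested inside the second, so Larix shares a more recent common ancestor with Gasterosteus.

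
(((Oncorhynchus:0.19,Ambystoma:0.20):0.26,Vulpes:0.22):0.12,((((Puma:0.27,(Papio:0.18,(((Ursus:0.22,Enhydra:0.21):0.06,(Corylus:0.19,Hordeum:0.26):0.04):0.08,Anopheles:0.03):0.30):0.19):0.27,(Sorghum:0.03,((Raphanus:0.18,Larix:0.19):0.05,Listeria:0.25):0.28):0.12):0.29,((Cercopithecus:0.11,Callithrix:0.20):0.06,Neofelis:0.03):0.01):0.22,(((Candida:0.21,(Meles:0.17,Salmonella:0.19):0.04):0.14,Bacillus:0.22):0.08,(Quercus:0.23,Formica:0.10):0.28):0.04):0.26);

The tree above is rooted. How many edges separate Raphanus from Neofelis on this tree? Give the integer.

7

The MRCA of Raphanus and Neofelis is the node subtending (((Puma,(Papio,(((Ursus,Enhydra),(Corylus,Hordeum)),Anopheles))),(Sorghum,((Raphanus,Larix),Listeria))),((Cercopithecus,Callithrix),Neofelis)).
From Raphanus up to that node: 5 branches. From Neofelis up to the same node: 2 branches. Total: 5 + 2 = 7.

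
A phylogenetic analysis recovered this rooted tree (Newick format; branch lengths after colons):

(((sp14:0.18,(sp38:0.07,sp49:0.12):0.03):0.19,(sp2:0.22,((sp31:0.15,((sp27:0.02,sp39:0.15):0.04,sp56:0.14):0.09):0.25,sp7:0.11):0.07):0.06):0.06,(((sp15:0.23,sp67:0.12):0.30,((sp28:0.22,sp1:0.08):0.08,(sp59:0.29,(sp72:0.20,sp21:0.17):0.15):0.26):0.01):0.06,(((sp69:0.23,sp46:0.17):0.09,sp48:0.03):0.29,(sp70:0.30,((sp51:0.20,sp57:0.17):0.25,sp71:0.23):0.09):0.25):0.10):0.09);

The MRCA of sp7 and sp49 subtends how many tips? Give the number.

9

The MRCA of sp7 and sp49 is the node subtending ((sp14,(sp38,sp49)),(sp2,((sp31,((sp27,sp39),sp56)),sp7))).
That clade contains 9 terminal taxa: sp14, sp2, sp27, sp31, sp38, sp39, sp49, sp56, sp7.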